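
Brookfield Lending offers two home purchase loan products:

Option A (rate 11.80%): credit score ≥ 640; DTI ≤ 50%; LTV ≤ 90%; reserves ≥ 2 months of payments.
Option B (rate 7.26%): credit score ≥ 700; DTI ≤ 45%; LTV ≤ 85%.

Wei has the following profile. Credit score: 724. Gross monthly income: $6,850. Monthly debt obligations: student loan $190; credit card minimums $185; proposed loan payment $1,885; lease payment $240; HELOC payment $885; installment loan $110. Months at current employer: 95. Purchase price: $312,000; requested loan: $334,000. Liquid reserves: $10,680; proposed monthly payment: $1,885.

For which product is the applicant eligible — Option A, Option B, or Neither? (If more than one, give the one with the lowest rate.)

Neither

Total debts = (190 + 185 + 1,885 + 240 + 885 + 110) = 3,495; DTI = 3,495/6,850 = 51%.
LTV = 334,000/312,000 = 107.1%.
Reserves = 10,680/1,885 = 5.7 months.
Option A: score 724 ≥ 640; DTI 51% > 50%; LTV 107.1% > 90%; reserves 5.7 ≥ 2 mo → does not qualify.
Option B: score 724 ≥ 700; DTI 51% > 45%; LTV 107.1% > 85% → does not qualify.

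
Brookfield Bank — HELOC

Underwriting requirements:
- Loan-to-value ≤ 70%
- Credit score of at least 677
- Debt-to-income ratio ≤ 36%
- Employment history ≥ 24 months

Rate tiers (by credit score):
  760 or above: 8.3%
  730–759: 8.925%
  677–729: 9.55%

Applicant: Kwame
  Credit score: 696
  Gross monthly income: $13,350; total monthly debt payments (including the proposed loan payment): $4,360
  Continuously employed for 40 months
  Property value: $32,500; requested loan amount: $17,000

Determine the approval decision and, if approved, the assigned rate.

Approved at 9.55%

Credit score 696 ≥ 677 (meets minimum)
DTI = 4,360/13,350 = 32.7% ≤ 36%
Loan-to-value = 17,000/32,500 = 52.3% — pass (70% max)
Employment 40 ≥ 24 months
All requirements met. Score 696 falls in the 677–729 tier → 9.55%.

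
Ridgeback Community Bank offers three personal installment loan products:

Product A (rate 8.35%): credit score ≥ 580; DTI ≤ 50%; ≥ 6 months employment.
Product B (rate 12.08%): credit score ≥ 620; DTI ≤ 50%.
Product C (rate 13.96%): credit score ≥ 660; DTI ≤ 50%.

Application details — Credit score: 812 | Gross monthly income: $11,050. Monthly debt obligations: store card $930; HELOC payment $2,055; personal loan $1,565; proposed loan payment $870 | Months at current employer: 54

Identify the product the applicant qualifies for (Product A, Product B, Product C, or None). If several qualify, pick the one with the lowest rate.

Total debts = (930 + 2,055 + 1,565 + 870) = 5,420; DTI = 5,420/11,050 = 49%.
Product A: score 812 ≥ 580; DTI 49% ≤ 50%; employment 54 ≥ 6 mo → qualifies.
Product B: score 812 ≥ 620; DTI 49% ≤ 50% → qualifies.
Product C: score 812 ≥ 660; DTI 49% ≤ 50% → qualifies.
Qualifying: Product A, Product B, Product C. Lowest rate is 8.35% → Product A.

Product A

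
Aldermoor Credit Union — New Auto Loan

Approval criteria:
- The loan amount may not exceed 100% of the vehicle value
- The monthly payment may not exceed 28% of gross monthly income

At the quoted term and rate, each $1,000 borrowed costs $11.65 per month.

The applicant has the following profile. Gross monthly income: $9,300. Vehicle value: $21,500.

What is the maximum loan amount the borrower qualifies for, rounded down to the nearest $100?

Payment cap: 28% × $9,300 = $2,604/month.
At $11.65 per $1,000, that supports 2,604/11.65 × 1,000 ≈ $223,519 → $223,500.
LTV cap: 100% × $21,500 = $21,500 → $21,500.
Binding constraint: loan-to-value.

$21,500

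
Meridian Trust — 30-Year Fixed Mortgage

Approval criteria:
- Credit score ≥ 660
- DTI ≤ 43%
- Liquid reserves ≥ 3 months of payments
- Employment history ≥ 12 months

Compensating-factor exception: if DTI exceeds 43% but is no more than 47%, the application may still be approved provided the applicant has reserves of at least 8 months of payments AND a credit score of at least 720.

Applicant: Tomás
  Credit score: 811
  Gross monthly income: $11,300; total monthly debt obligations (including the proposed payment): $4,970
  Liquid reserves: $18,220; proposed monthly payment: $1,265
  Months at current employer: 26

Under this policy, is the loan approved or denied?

Credit score 811 ≥ 660 (meets base)
DTI: 4,970 ÷ 11,300 = 44%, over the 43% base limit.
Liquid reserves cover 18,220/1,265 = 14.4 months — ≥ 3 required
Employment 26 ≥ 12 months
44% falls in the override range (43%–47%), so the compensating-factor test applies.
Reserves 14.4 ≥ 8 months; credit score 811 ≥ 720.
Both override conditions satisfied; DTI exception granted.

Approved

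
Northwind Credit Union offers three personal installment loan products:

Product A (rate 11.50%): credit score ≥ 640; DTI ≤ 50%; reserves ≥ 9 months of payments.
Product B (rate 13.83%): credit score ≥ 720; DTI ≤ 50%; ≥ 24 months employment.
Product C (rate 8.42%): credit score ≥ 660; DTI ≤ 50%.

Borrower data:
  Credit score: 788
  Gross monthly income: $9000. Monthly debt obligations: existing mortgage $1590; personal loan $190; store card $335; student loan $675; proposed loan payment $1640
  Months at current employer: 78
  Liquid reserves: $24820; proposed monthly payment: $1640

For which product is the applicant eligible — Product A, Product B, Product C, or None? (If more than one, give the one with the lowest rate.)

Product C

Total debts = (1,590 + 190 + 335 + 675 + 1,640) = 4,430; DTI = 4,430/9,000 = 49.2%.
Reserves = 24,820/1,640 = 15.1 months.
Product A: score 788 ≥ 640; DTI 49.2% ≤ 50%; reserves 15.1 ≥ 9 mo → qualifies.
Product B: score 788 ≥ 720; DTI 49.2% ≤ 50%; employment 78 ≥ 24 mo → qualifies.
Product C: score 788 ≥ 660; DTI 49.2% ≤ 50% → qualifies.
Qualifying: Product A, Product B, Product C. Lowest rate is 8.42% → Product C.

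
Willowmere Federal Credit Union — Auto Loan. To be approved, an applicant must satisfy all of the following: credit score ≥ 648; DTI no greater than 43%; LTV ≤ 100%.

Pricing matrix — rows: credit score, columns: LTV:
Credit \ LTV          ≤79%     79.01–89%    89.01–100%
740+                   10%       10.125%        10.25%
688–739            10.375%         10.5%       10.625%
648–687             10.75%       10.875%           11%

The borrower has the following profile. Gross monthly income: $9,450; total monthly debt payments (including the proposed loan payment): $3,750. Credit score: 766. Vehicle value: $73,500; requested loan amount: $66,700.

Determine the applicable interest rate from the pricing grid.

Credit score 766 ≥ 648; DTI: 3,750 ÷ 9,450 = 39.7%, within the 43% cap
Loan-to-value = 66,700/73,500 = 90.7% — pass (100% max)
Score 766 is in the 740+ band; LTV 90.7% is in the 89.01–100% band → 10.25%.

10.25%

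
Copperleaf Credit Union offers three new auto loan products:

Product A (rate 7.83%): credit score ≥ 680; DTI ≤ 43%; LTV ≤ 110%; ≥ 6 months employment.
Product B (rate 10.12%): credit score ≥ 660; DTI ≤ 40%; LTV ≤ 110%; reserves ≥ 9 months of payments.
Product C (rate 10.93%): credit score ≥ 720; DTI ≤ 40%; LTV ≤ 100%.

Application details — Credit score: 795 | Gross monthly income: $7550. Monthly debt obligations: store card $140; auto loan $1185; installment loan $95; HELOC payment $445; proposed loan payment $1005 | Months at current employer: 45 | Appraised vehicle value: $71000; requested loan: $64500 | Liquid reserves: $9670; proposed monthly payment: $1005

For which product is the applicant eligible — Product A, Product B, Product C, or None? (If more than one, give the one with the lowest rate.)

Product A

Total debts = (140 + 1,185 + 95 + 445 + 1,005) = 2,870; DTI = 2,870/7,550 = 38%.
LTV = 64,500/71,000 = 90.8%.
Reserves = 9,670/1,005 = 9.6 months.
Product A: score 795 ≥ 680; DTI 38% ≤ 43%; LTV 90.8% ≤ 110%; employment 45 ≥ 6 mo → qualifies.
Product B: score 795 ≥ 660; DTI 38% ≤ 40%; LTV 90.8% ≤ 110%; reserves 9.6 ≥ 9 mo → qualifies.
Product C: score 795 ≥ 720; DTI 38% ≤ 40%; LTV 90.8% ≤ 100% → qualifies.
Qualifying: Product A, Product B, Product C. Lowest rate is 7.83% → Product A.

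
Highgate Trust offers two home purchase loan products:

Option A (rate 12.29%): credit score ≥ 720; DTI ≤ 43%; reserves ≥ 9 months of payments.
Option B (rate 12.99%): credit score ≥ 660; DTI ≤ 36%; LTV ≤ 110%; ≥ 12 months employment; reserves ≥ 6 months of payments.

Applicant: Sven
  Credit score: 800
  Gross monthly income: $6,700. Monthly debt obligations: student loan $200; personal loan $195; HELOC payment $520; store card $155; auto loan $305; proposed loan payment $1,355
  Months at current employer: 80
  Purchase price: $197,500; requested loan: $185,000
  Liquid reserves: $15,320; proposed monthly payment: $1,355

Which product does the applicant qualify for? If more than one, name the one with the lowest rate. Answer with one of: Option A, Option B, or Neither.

Total debts = (200 + 195 + 520 + 155 + 305 + 1,355) = 2,730; DTI = 2,730/6,700 = 40.7%.
LTV = 185,000/197,500 = 93.7%.
Reserves = 15,320/1,355 = 11.3 months.
Option A: score 800 ≥ 720; DTI 40.7% ≤ 43%; reserves 11.3 ≥ 9 mo → qualifies.
Option B: score 800 ≥ 660; DTI 40.7% > 36%; LTV 93.7% ≤ 110%; employment 80 ≥ 12 mo; reserves 11.3 ≥ 6 mo → does not qualify.

Option A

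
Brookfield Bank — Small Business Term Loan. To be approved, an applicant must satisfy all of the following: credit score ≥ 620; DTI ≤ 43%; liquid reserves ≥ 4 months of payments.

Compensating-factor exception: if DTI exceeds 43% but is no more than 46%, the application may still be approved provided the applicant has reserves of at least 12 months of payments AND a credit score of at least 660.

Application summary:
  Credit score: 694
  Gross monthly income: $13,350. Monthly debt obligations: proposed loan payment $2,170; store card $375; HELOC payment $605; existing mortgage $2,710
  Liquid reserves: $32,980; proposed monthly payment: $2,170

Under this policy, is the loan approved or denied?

Approved

Credit score 694 ≥ 620 (meets base)
Total debts = (2,170 + 375 + 605 + 2,710) = 5,860. DTI: 5,860 ÷ 13,350 = 43.9%, over the 43% base limit.
Liquid reserves cover 32,980/2,170 = 15.2 months — ≥ 4 required
43.9% falls in the override range (43%–46%), so the compensating-factor test applies.
Reserves 15.2 ≥ 12 months; credit score 694 ≥ 660.
Both compensating conditions met → exception applies.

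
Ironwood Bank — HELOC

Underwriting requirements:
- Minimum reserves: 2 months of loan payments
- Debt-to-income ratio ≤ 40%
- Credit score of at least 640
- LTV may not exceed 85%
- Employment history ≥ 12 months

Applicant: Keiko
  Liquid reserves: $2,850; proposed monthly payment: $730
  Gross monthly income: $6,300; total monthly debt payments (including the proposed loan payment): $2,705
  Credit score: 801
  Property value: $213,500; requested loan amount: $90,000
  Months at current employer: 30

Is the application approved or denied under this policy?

Denied

Reserves: 2,850 ÷ 730 = 3.9 months (meets 2-month minimum)
Debt-to-income = 2,705/6,300 = 42.9% — over 40% limit
Credit score 801 ≥ 640 (meets)
Loan-to-value = 90,000/213,500 = 42.2% — pass (85% max)
Employment 30 ≥ 12 months
Fails on DTI.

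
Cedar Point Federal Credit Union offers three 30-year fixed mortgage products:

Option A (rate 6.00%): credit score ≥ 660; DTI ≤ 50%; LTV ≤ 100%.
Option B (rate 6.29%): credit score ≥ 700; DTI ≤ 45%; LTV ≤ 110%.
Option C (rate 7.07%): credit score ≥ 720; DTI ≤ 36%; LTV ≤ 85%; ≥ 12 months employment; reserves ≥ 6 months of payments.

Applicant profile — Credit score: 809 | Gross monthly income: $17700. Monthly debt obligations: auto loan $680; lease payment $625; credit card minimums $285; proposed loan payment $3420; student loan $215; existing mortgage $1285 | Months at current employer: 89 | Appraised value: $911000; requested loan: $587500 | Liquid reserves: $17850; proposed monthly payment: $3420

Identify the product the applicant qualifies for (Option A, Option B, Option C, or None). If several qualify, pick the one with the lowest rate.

Option A

Total debts = (680 + 625 + 285 + 3,420 + 215 + 1,285) = 6,510; DTI = 6,510/17,700 = 36.8%.
LTV = 587,500/911,000 = 64.5%.
Reserves = 17,850/3,420 = 5.2 months.
Option A: score 809 ≥ 660; DTI 36.8% ≤ 50%; LTV 64.5% ≤ 100% → qualifies.
Option B: score 809 ≥ 700; DTI 36.8% ≤ 45%; LTV 64.5% ≤ 110% → qualifies.
Option C: score 809 ≥ 720; DTI 36.8% > 36%; LTV 64.5% ≤ 85%; employment 89 ≥ 12 mo; reserves 5.2 < 6 mo → does not qualify.
Qualifying: Option A, Option B. Lowest rate is 6.00% → Option A.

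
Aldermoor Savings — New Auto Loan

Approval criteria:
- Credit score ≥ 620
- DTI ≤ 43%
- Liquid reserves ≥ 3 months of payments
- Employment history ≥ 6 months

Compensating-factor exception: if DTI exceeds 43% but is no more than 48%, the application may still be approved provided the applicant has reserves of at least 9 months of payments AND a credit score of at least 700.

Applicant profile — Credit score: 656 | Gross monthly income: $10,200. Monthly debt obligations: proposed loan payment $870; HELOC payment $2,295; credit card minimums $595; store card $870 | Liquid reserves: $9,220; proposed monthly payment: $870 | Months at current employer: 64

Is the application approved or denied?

Credit score 656 ≥ 620 (meets base)
Total debts = (870 + 2,295 + 595 + 870) = 4,630. DTI: 4,630 ÷ 10,200 = 45.4%, over the 43% base limit.
Reserves = 9,220/870 = 10.6 months ≥ 3
Employment 64 ≥ 6 months
DTI 45.4% is within the 43%–48% exception band; checking compensating factors.
Reserves 10.6 ≥ 9 months; credit score 656 < 700.
Override conditions not both satisfied; exception does not apply.

Denied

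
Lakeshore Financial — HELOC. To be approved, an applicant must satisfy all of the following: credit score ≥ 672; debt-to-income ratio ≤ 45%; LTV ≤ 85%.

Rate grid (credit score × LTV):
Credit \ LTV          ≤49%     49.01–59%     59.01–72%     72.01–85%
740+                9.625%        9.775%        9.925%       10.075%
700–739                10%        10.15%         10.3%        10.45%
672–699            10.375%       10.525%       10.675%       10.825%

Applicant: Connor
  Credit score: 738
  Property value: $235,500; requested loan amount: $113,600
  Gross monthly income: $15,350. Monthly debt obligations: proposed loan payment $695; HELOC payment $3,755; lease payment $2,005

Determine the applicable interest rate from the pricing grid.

10%

Credit score 738 ≥ 672; Total monthly debts = (695 + 3,755 + 2,005) = 6,455. DTI = 6,455/15,350 = 42.1% ≤ 45%
LTV: 113,600 ÷ 235,500 = 48.2%, within 85% cap
Row: 738 falls in 700–739. Column: 48.2% falls in ≤49%. Rate = 10%.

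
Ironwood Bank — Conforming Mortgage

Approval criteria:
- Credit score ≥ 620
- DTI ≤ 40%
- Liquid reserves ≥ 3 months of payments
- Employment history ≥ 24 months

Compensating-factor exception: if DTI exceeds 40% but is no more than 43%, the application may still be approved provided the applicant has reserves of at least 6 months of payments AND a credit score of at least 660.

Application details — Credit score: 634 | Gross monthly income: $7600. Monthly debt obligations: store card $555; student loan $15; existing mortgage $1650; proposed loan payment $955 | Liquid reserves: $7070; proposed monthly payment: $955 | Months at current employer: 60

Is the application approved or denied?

Denied

Credit score 634 ≥ 620 (meets base)
Total debts = (555 + 15 + 1,650 + 955) = 3,175. DTI: 3,175 ÷ 7,600 = 41.8%, over the 40% base limit.
Liquid reserves cover 7,070/955 = 7.4 months — ≥ 3 required
Employment 60 ≥ 24 months
DTI 41.8% is within the 40%–43% exception band; checking compensating factors.
Reserves 7.4 ≥ 6 months; credit score 634 < 660.
Override conditions not both satisfied; exception does not apply.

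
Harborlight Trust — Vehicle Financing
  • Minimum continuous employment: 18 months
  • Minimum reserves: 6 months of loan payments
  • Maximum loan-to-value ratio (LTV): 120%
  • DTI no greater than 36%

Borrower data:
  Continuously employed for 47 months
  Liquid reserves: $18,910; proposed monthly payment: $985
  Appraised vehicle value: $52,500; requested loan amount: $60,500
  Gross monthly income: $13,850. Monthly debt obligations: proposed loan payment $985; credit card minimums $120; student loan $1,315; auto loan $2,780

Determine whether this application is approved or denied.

Employment 47 ≥ 18 months
Reserves = 18,910/985 = 19.2 months ≥ 6
LTV = 60,500/52,500 = 115.2% ≤ 120%
Total monthly debts = (985 + 120 + 1,315 + 2,780) = 5,200. DTI = 5,200/13,850 = 37.5% > 36%
Fails on DTI.

Denied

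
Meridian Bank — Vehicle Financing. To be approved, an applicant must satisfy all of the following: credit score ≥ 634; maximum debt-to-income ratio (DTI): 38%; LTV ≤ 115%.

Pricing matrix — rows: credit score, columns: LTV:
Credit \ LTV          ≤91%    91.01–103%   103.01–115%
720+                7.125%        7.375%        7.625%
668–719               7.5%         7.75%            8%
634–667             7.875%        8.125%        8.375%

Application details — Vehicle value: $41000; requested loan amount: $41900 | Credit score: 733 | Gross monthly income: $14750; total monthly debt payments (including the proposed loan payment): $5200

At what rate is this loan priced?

7.375%

Credit score 733 ≥ 634; DTI = 5,200/14,750 = 35.3% ≤ 38%
Loan-to-value = 41,900/41,000 = 102.2% — pass (115% max)
Row: 733 falls in 720+. Column: 102.2% falls in 91.01–103%. Rate = 7.375%.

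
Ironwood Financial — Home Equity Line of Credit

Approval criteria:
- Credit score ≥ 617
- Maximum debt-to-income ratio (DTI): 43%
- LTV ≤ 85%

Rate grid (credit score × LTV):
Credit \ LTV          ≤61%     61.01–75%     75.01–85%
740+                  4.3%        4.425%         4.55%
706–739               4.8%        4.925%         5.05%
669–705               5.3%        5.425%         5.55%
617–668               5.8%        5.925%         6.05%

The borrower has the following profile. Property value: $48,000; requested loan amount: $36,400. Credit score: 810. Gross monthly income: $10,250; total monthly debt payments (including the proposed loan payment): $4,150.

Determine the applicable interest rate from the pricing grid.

Credit score 810 ≥ 617; Debt-to-income = 4,150/10,250 = 40.5% — meets 43% limit
LTV = 36,400/48,000 = 75.8% ≤ 85%
Row: 810 falls in 740+. Column: 75.8% falls in 75.01–85%. Rate = 4.55%.

4.55%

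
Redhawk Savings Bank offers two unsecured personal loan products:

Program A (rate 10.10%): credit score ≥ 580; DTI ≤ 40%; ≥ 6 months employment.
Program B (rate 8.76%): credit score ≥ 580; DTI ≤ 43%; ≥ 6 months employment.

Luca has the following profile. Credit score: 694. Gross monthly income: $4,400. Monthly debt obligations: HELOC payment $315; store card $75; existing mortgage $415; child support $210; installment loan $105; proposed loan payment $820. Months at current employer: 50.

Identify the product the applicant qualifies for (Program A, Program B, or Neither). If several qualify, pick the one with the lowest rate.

Total debts = (315 + 75 + 415 + 210 + 105 + 820) = 1,940; DTI = 1,940/4,400 = 44.1%.
Program A: score 694 ≥ 580; DTI 44.1% > 40%; employment 50 ≥ 6 mo → does not qualify.
Program B: score 694 ≥ 580; DTI 44.1% > 43%; employment 50 ≥ 6 mo → does not qualify.

Neither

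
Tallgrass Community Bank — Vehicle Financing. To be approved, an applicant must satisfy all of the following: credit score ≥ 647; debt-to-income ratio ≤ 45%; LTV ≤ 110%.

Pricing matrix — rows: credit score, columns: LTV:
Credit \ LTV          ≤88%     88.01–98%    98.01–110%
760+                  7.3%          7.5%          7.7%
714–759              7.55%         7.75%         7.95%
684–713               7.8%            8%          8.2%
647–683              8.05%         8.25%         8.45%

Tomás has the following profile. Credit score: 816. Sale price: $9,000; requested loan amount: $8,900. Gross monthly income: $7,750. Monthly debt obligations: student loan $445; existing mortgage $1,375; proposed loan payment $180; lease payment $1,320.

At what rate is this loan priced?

Credit score 816 ≥ 647; Total monthly debts = (445 + 1,375 + 180 + 1,320) = 3,320. DTI: 3,320 ÷ 7,750 = 42.8%, within the 45% cap
Loan-to-value = 8,900/9,000 = 98.9% — pass (110% max)
Score 816 is in the 760+ band; LTV 98.9% is in the 98.01–110% band → 7.7%.

7.7%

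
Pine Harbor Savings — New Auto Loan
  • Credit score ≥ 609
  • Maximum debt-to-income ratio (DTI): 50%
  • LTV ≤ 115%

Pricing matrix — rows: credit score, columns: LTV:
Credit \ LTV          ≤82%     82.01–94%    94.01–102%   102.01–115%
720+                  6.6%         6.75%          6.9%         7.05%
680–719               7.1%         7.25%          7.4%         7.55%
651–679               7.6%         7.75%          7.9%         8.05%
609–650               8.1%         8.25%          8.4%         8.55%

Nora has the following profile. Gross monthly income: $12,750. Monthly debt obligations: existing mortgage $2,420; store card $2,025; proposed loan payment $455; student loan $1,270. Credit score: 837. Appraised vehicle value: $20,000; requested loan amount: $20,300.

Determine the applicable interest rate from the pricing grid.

6.9%

Credit score 837 ≥ 609; Total monthly debts = (2,420 + 2,025 + 455 + 1,270) = 6,170. Debt-to-income = 6,170/12,750 = 48.4% — meets 50% limit
LTV = 20,300/20,000 = 101.5% ≤ 115%
Credit 837 → row 720+; LTV 101.5% → column 94.01–102%. Grid cell → 6.9%.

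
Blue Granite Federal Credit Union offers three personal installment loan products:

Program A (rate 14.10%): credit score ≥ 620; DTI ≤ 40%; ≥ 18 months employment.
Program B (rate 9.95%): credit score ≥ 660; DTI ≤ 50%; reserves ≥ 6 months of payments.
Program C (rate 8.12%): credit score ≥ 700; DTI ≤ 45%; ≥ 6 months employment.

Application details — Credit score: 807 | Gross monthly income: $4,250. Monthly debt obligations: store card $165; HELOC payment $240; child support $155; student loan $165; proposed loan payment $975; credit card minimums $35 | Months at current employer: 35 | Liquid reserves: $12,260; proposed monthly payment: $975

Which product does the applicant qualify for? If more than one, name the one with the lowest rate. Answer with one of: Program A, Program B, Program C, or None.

Program C

Total debts = (165 + 240 + 155 + 165 + 975 + 35) = 1,735; DTI = 1,735/4,250 = 40.8%.
Reserves = 12,260/975 = 12.6 months.
Program A: score 807 ≥ 620; DTI 40.8% > 40%; employment 35 ≥ 18 mo → does not qualify.
Program B: score 807 ≥ 660; DTI 40.8% ≤ 50%; reserves 12.6 ≥ 6 mo → qualifies.
Program C: score 807 ≥ 700; DTI 40.8% ≤ 45%; employment 35 ≥ 6 mo → qualifies.
Qualifying: Program B, Program C. Lowest rate is 8.12% → Program C.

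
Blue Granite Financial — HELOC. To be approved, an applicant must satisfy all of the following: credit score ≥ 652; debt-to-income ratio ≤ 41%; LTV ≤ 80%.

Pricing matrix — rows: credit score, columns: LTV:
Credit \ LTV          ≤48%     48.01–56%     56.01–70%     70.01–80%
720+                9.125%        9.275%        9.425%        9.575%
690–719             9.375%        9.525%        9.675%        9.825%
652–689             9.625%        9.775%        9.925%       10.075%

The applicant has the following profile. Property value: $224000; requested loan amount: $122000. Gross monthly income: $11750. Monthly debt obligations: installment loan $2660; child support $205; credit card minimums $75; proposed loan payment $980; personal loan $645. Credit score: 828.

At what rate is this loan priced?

9.275%

Credit score 828 ≥ 652; Total monthly debts = (2,660 + 205 + 75 + 980 + 645) = 4,565. Debt-to-income = 4,565/11,750 = 38.9% — meets 41% limit
LTV = 122,000/224,000 = 54.5% ≤ 80%
Row: 828 falls in 720+. Column: 54.5% falls in 48.01–56%. Rate = 9.275%.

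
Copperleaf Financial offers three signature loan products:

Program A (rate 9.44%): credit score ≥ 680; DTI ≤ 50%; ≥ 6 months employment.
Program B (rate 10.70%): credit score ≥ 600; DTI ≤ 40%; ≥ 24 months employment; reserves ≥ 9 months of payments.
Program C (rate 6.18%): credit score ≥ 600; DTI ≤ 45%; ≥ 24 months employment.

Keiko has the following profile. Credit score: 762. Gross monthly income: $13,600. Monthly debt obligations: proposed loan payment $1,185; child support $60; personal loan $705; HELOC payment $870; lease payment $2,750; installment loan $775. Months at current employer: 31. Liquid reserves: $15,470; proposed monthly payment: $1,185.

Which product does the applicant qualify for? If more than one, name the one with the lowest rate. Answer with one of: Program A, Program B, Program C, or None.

Total debts = (1,185 + 60 + 705 + 870 + 2,750 + 775) = 6,345; DTI = 6,345/13,600 = 46.7%.
Reserves = 15,470/1,185 = 13.1 months.
Program A: score 762 ≥ 680; DTI 46.7% ≤ 50%; employment 31 ≥ 6 mo → qualifies.
Program B: score 762 ≥ 600; DTI 46.7% > 40%; employment 31 ≥ 24 mo; reserves 13.1 ≥ 9 mo → does not qualify.
Program C: score 762 ≥ 600; DTI 46.7% > 45%; employment 31 ≥ 24 mo → does not qualify.

Program A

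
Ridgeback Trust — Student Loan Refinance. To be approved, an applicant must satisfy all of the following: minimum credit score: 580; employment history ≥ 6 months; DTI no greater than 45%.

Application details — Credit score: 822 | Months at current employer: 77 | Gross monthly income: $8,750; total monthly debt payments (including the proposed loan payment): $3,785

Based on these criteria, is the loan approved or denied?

Approved

Credit score 822 ≥ 580 (meets)
Employment 77 ≥ 6 months
DTI = 3,785/8,750 = 43.3% ≤ 45%
All criteria satisfied.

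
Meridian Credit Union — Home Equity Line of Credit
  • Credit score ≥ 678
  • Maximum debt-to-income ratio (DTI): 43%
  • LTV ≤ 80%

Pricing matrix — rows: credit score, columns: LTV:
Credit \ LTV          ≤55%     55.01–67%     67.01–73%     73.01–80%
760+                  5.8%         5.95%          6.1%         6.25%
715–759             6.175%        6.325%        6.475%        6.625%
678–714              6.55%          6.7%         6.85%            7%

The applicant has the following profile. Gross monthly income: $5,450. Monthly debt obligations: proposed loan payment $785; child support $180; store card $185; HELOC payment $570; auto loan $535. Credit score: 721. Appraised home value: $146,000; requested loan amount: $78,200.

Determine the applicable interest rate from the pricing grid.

6.175%

Credit score 721 ≥ 678; Total monthly debts = (785 + 180 + 185 + 570 + 535) = 2,255. DTI: 2,255 ÷ 5,450 = 41.4%, within the 43% cap
Loan-to-value = 78,200/146,000 = 53.6% — pass (80% max)
Score 721 is in the 715–759 band; LTV 53.6% is in the ≤55% band → 6.175%.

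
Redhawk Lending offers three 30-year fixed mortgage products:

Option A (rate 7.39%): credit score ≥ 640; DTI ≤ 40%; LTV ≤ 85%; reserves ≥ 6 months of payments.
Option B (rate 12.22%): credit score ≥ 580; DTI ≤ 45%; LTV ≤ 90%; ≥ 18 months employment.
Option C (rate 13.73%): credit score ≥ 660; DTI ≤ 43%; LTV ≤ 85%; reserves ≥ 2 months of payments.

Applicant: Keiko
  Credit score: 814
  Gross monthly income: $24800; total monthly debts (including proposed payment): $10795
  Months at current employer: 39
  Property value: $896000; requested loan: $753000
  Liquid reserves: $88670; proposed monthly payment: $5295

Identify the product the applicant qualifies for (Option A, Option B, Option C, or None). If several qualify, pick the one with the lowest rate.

Option B

DTI = 10,795/24,800 = 43.5%.
LTV = 753,000/896,000 = 84%.
Reserves = 88,670/5,295 = 16.7 months.
Option A: score 814 ≥ 640; DTI 43.5% > 40%; LTV 84% ≤ 85%; reserves 16.7 ≥ 6 mo → does not qualify.
Option B: score 814 ≥ 580; DTI 43.5% ≤ 45%; LTV 84% ≤ 90%; employment 39 ≥ 18 mo → qualifies.
Option C: score 814 ≥ 660; DTI 43.5% > 43%; LTV 84% ≤ 85%; reserves 16.7 ≥ 2 mo → does not qualify.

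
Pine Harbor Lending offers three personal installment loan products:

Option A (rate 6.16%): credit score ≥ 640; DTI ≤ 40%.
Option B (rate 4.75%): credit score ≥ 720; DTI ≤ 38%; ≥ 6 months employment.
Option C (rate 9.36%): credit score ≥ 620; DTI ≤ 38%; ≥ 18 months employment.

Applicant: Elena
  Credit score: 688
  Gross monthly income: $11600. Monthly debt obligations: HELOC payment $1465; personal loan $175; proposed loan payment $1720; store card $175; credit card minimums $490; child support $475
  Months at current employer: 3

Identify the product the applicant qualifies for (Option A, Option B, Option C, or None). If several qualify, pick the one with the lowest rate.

Option A

Total debts = (1,465 + 175 + 1,720 + 175 + 490 + 475) = 4,500; DTI = 4,500/11,600 = 38.8%.
Option A: score 688 ≥ 640; DTI 38.8% ≤ 40% → qualifies.
Option B: score 688 < 720; DTI 38.8% > 38%; employment 3 < 6 mo → does not qualify.
Option C: score 688 ≥ 620; DTI 38.8% > 38%; employment 3 < 18 mo → does not qualify.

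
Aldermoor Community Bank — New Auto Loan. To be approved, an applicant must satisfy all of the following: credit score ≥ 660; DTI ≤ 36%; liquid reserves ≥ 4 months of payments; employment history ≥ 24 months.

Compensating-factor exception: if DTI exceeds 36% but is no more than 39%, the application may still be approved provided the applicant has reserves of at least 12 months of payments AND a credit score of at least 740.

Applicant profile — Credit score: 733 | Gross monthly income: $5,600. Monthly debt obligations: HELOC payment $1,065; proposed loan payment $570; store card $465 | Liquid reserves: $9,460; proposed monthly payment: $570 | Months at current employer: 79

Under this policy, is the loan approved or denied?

Credit score 733 ≥ 660 (meets base)
Total debts = (1,065 + 570 + 465) = 2,100. DTI: 2,100 ÷ 5,600 = 37.5%, over the 36% base limit.
Reserves = 9,460/570 = 16.6 months ≥ 4
Employment 79 ≥ 24 months
DTI 37.5% is within the 36%–39% exception band; checking compensating factors.
Reserves 16.6 ≥ 12 months; credit score 733 < 740.
Compensating-factor requirement not fully met.

Denied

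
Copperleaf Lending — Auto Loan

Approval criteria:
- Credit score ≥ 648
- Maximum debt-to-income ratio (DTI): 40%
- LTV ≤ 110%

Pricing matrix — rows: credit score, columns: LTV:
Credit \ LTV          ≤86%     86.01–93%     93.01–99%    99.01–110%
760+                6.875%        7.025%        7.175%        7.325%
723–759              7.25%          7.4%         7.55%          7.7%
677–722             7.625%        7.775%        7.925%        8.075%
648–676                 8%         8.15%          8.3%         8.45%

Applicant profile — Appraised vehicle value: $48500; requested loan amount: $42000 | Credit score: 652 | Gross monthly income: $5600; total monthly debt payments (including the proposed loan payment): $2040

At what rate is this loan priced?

Credit score 652 ≥ 648; DTI = 2,040/5,600 = 36.4% ≤ 40%
LTV = 42,000/48,500 = 86.6% ≤ 110%
Score 652 is in the 648–676 band; LTV 86.6% is in the 86.01–93% band → 8.15%.

8.15%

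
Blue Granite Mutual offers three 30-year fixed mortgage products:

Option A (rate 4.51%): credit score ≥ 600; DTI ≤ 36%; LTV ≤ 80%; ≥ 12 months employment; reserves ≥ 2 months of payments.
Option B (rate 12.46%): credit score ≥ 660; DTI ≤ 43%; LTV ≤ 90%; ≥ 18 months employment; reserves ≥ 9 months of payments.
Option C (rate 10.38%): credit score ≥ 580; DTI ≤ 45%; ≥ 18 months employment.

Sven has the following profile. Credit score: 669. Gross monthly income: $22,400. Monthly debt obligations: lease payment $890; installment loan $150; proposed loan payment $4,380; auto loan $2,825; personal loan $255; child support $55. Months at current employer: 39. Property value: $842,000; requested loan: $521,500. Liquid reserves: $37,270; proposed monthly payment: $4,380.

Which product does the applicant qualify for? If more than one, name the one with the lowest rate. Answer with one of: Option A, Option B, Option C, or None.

Total debts = (890 + 150 + 4,380 + 2,825 + 255 + 55) = 8,555; DTI = 8,555/22,400 = 38.2%.
LTV = 521,500/842,000 = 61.9%.
Reserves = 37,270/4,380 = 8.5 months.
Option A: score 669 ≥ 600; DTI 38.2% > 36%; LTV 61.9% ≤ 80%; employment 39 ≥ 12 mo; reserves 8.5 ≥ 2 mo → does not qualify.
Option B: score 669 ≥ 660; DTI 38.2% ≤ 43%; LTV 61.9% ≤ 90%; employment 39 ≥ 18 mo; reserves 8.5 < 9 mo → does not qualify.
Option C: score 669 ≥ 580; DTI 38.2% ≤ 45%; employment 39 ≥ 18 mo → qualifies.

Option C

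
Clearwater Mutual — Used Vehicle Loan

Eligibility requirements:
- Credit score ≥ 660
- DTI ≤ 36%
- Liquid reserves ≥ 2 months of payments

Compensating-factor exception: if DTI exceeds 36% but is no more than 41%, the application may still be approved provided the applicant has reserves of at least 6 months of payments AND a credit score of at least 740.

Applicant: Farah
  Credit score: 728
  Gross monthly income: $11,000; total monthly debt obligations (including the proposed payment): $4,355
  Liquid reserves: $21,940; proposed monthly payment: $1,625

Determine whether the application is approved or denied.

Credit score 728 ≥ 660 (meets base)
DTI: 4,355 ÷ 11,000 = 39.6%, over the 36% base limit.
Liquid reserves cover 21,940/1,625 = 13.5 months — ≥ 2 required
DTI 39.6% is within the 36%–41% exception band; checking compensating factors.
Reserves 13.5 ≥ 6 months; credit score 728 < 740.
Override conditions not both satisfied; exception does not apply.

Denied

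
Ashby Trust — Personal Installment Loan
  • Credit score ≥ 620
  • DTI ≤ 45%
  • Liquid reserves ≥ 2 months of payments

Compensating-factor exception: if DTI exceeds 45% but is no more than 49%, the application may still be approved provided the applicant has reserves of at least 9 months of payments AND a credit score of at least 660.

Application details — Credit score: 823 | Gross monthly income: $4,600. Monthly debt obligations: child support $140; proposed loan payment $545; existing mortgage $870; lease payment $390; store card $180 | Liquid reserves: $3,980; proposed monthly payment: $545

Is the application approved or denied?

Credit score 823 ≥ 620 (meets base)
Total debts = (140 + 545 + 870 + 390 + 180) = 2,125. DTI: 2,125 ÷ 4,600 = 46.2%, over the 45% base limit.
Liquid reserves cover 3,980/545 = 7.3 months — ≥ 2 required
DTI 46.2% is within the 45%–49% exception band; checking compensating factors.
Reserves 7.3 < 9 months; credit score 823 ≥ 660.
Compensating-factor requirement not fully met.

Denied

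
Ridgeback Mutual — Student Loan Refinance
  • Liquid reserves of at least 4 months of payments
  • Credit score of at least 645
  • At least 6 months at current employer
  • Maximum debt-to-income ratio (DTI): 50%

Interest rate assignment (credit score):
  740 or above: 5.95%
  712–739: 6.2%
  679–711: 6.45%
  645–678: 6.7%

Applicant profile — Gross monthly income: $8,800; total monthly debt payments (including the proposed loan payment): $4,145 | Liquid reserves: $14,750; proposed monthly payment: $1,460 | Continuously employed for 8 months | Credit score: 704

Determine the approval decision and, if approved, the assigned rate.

Approved at 6.45%

Credit score 704 ≥ 645 (meets minimum)
Liquid reserves cover 14,750/1,460 = 10.1 months — ≥ 4 required
Employment 8 ≥ 6 months
Debt-to-income = 4,145/8,800 = 47.1% — meets 50% limit
All requirements met. Score 704 falls in the 679–711 tier → 6.45%.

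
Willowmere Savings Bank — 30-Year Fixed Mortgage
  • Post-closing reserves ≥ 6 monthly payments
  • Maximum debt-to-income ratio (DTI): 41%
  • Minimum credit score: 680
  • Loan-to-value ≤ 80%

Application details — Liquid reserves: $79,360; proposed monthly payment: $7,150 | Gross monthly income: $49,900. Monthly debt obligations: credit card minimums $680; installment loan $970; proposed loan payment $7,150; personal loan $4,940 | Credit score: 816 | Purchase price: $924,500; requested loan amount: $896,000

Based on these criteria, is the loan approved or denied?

Denied

Liquid reserves cover 79,360/7,150 = 11.1 months — ≥ 6 required
Total monthly debts = (680 + 970 + 7,150 + 4,940) = 13,740. DTI = 13,740/49,900 = 27.5% ≤ 41%
Credit score 816 ≥ 680 (meets)
Loan-to-value = 896,000/924,500 = 96.9% — fail (80% max)
Fails on LTV.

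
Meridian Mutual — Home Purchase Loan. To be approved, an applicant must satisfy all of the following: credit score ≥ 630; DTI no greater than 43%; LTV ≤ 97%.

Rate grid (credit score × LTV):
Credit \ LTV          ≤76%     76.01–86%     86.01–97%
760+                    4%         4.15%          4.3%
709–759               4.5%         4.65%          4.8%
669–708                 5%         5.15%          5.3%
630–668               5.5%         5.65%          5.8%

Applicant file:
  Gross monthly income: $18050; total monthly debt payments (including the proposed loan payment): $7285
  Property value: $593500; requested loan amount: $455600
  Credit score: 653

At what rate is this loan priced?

Credit score 653 ≥ 630; Debt-to-income = 7,285/18,050 = 40.4% — meets 43% limit
LTV = 455,600/593,500 = 76.8% ≤ 97%
Row: 653 falls in 630–668. Column: 76.8% falls in 76.01–86%. Rate = 5.65%.

5.65%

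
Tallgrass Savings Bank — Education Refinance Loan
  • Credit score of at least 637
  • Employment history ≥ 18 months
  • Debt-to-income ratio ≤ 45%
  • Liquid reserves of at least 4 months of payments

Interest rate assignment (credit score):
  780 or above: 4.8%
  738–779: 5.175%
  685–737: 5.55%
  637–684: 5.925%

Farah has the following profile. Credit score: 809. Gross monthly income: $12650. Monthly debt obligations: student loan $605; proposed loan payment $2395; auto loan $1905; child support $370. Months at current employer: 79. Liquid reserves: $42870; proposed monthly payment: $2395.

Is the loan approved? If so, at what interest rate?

Credit score 809 ≥ 637 (meets minimum)
Employment 79 ≥ 18 months
Reserves: 42,870 ÷ 2,395 = 17.9 months (meets 4-month minimum)
Total monthly debts = (605 + 2,395 + 1,905 + 370) = 5,275. DTI = 5,275/12,650 = 41.7% ≤ 45%
All requirements met. Score 809 falls in the 780 or above tier → 4.8%.

Approved at 4.8%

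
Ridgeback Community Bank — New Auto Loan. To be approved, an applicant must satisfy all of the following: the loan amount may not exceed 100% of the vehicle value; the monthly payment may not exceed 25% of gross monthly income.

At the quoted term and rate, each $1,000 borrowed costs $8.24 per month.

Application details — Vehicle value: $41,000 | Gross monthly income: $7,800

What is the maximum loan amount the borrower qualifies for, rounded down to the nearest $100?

$41,000

Payment cap: 25% × $7,800 = $1,950/month.
At $8.24 per $1,000, that supports 1,950/8.24 × 1,000 ≈ $236,650 → $236,600.
LTV cap: 100% × $41,000 = $41,000 → $41,000.
Binding constraint: loan-to-value.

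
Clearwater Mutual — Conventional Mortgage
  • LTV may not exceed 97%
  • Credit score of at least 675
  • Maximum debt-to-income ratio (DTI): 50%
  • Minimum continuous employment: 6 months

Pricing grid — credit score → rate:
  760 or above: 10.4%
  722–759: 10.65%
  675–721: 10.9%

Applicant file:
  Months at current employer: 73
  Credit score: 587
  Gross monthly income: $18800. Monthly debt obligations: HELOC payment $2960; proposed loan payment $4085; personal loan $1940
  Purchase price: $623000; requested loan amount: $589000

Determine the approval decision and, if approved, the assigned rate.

Credit score 587 < 675 (below minimum)
Employment 73 ≥ 6 months
Total monthly debts = (2,960 + 4,085 + 1,940) = 8,985. DTI: 8,985 ÷ 18,800 = 47.8%, within the 50% cap
LTV: 589,000 ÷ 623,000 = 94.5%, within 97% cap
Not all requirements met → denied.

Denied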